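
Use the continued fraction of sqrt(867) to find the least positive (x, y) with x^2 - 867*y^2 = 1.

First expand sqrt(867) as a continued fraction. With x_i = (sqrt(867) + m_i)/d_i and (m_0, d_0) = (0, 1): a_0 = floor(sqrt(867)) = 29, since 29^2 = 841 <= 867 < 900 = 30^2.
Iterate m_{i+1} = d_i*a_i - m_i, d_{i+1} = (867 - m_{i+1}^2)/d_i, a_{i+1} = floor((a_0 + m_{i+1})/d_{i+1}):
  m_1 = 1*29 - 0 = 29, d_1 = (867 - 29^2)/1 = 26/1 = 26, a_1 = floor((29 + 29)/26) = 2.
  m_2 = 26*2 - 29 = 23, d_2 = (867 - 23^2)/26 = 338/26 = 13, a_2 = floor((29 + 23)/13) = 4.
  m_3 = 13*4 - 23 = 29, d_3 = (867 - 29^2)/13 = 26/13 = 2, a_3 = floor((29 + 29)/2) = 29.
  m_4 = 2*29 - 29 = 29, d_4 = (867 - 29^2)/2 = 26/2 = 13, a_4 = floor((29 + 29)/13) = 4.
  m_5 = 13*4 - 29 = 23, d_5 = (867 - 23^2)/13 = 338/13 = 26, a_5 = floor((29 + 23)/26) = 2.
  m_6 = 26*2 - 23 = 29, d_6 = (867 - 29^2)/26 = 26/26 = 1, a_6 = floor((29 + 29)/1) = 58.
  m_7 = 1*58 - 29 = 29, d_7 = (867 - 29^2)/1 = 26/1 = 26: (m_7, d_7) = (m_1, d_1) = (29, 26), so from here the quotients repeat a_1, ..., a_6; the period length is 6.
So sqrt(867) = [29; (2, 4, 29, 4, 2, 58)] with period length k = 6.
k is even, so the fundamental solution of x^2 - 867y^2 = 1 is (p_{k-1}, q_{k-1}) = (p_5, q_5); compute convergents through index 5.
Convergents (p_i = a_i*p_{i-1} + p_{i-2}, q_i = a_i*q_{i-1} + q_{i-2} with p_{-2}=0, p_{-1}=1, q_{-2}=1, q_{-1}=0):
  i=0: a_0=29, p_0 = 29*1 + 0 = 29, q_0 = 29*0 + 1 = 1.
  i=1: a_1=2, p_1 = 2*29 + 1 = 59, q_1 = 2*1 + 0 = 2.
  i=2: a_2=4, p_2 = 4*59 + 29 = 265, q_2 = 4*2 + 1 = 9.
  i=3: a_3=29, p_3 = 29*265 + 59 = 7744, q_3 = 29*9 + 2 = 263.
  i=4: a_4=4, p_4 = 4*7744 + 265 = 31241, q_4 = 4*263 + 9 = 1061.
  i=5: a_5=2, p_5 = 2*31241 + 7744 = 70226, q_5 = 2*1061 + 263 = 2385.
Check: 70226^2 - 867*2385^2 = 4931691076 - 4931691075 = 1, so (x, y) = (70226, 2385) solves the equation, and by the theorem it is the least positive solution.

(x, y) = (70226, 2385)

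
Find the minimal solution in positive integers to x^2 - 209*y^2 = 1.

(x, y) = (46551, 3220)

First expand sqrt(209) as a continued fraction. With x_i = (sqrt(209) + m_i)/d_i and (m_0, d_0) = (0, 1): a_0 = floor(sqrt(209)) = 14, since 14^2 = 196 <= 209 < 225 = 15^2.
Iterate m_{i+1} = d_i*a_i - m_i, d_{i+1} = (209 - m_{i+1}^2)/d_i, a_{i+1} = floor((a_0 + m_{i+1})/d_{i+1}):
  m_1 = 1*14 - 0 = 14, d_1 = (209 - 14^2)/1 = 13/1 = 13, a_1 = floor((14 + 14)/13) = 2.
  m_2 = 13*2 - 14 = 12, d_2 = (209 - 12^2)/13 = 65/13 = 5, a_2 = floor((14 + 12)/5) = 5.
  m_3 = 5*5 - 12 = 13, d_3 = (209 - 13^2)/5 = 40/5 = 8, a_3 = floor((14 + 13)/8) = 3.
  m_4 = 8*3 - 13 = 11, d_4 = (209 - 11^2)/8 = 88/8 = 11, a_4 = floor((14 + 11)/11) = 2.
  m_5 = 11*2 - 11 = 11, d_5 = (209 - 11^2)/11 = 88/11 = 8, a_5 = floor((14 + 11)/8) = 3.
  m_6 = 8*3 - 11 = 13, d_6 = (209 - 13^2)/8 = 40/8 = 5, a_6 = floor((14 + 13)/5) = 5.
  m_7 = 5*5 - 13 = 12, d_7 = (209 - 12^2)/5 = 65/5 = 13, a_7 = floor((14 + 12)/13) = 2.
  m_8 = 13*2 - 12 = 14, d_8 = (209 - 14^2)/13 = 13/13 = 1, a_8 = floor((14 + 14)/1) = 28.
  m_9 = 1*28 - 14 = 14, d_9 = (209 - 14^2)/1 = 13/1 = 13: (m_9, d_9) = (m_1, d_1) = (14, 13), so from here the quotients repeat a_1, ..., a_8; the period length is 8.
So sqrt(209) = [14; (2, 5, 3, 2, 3, 5, 2, 28)] with period length k = 8.
k is even, so the fundamental solution of x^2 - 209y^2 = 1 is (p_{k-1}, q_{k-1}) = (p_7, q_7); compute convergents through index 7.
Convergents (p_i = a_i*p_{i-1} + p_{i-2}, q_i = a_i*q_{i-1} + q_{i-2} with p_{-2}=0, p_{-1}=1, q_{-2}=1, q_{-1}=0):
  i=0: a_0=14, p_0 = 14*1 + 0 = 14, q_0 = 14*0 + 1 = 1.
  i=1: a_1=2, p_1 = 2*14 + 1 = 29, q_1 = 2*1 + 0 = 2.
  i=2: a_2=5, p_2 = 5*29 + 14 = 159, q_2 = 5*2 + 1 = 11.
  i=3: a_3=3, p_3 = 3*159 + 29 = 506, q_3 = 3*11 + 2 = 35.
  i=4: a_4=2, p_4 = 2*506 + 159 = 1171, q_4 = 2*35 + 11 = 81.
  i=5: a_5=3, p_5 = 3*1171 + 506 = 4019, q_5 = 3*81 + 35 = 278.
  i=6: a_6=5, p_6 = 5*4019 + 1171 = 21266, q_6 = 5*278 + 81 = 1471.
  i=7: a_7=2, p_7 = 2*21266 + 4019 = 46551, q_7 = 2*1471 + 278 = 3220.
Check: 46551^2 - 209*3220^2 = 2166995601 - 2166995600 = 1, so (x, y) = (46551, 3220) solves the equation, and by the theorem it is the least positive solution.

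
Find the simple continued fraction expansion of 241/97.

Run the Euclidean algorithm on 241 and 97; the successive quotients are the partial quotients a_0, a_1, ... (each step inverts the fractional part left over by the previous one):
  241 = 2*97 + 47, so a_0 = 2.
  97 = 2*47 + 3, so a_1 = 2.
  47 = 15*3 + 2, so a_2 = 15.
  3 = 1*2 + 1, so a_3 = 1.
  2 = 2*1 + 0, so a_4 = 2.
The remainder reaches 0 after 5 divisions, so the expansion has 5 partial quotients, read off in order.

[2; 2, 15, 1, 2]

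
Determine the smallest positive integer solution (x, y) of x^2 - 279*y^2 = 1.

First expand sqrt(279) as a continued fraction. With x_i = (sqrt(279) + m_i)/d_i and (m_0, d_0) = (0, 1): a_0 = floor(sqrt(279)) = 16, since 16^2 = 256 <= 279 < 289 = 17^2.
Iterate m_{i+1} = d_i*a_i - m_i, d_{i+1} = (279 - m_{i+1}^2)/d_i, a_{i+1} = floor((a_0 + m_{i+1})/d_{i+1}):
  m_1 = 1*16 - 0 = 16, d_1 = (279 - 16^2)/1 = 23/1 = 23, a_1 = floor((16 + 16)/23) = 1.
  m_2 = 23*1 - 16 = 7, d_2 = (279 - 7^2)/23 = 230/23 = 10, a_2 = floor((16 + 7)/10) = 2.
  m_3 = 10*2 - 7 = 13, d_3 = (279 - 13^2)/10 = 110/10 = 11, a_3 = floor((16 + 13)/11) = 2.
  m_4 = 11*2 - 13 = 9, d_4 = (279 - 9^2)/11 = 198/11 = 18, a_4 = floor((16 + 9)/18) = 1.
  m_5 = 18*1 - 9 = 9, d_5 = (279 - 9^2)/18 = 198/18 = 11, a_5 = floor((16 + 9)/11) = 2.
  m_6 = 11*2 - 9 = 13, d_6 = (279 - 13^2)/11 = 110/11 = 10, a_6 = floor((16 + 13)/10) = 2.
  m_7 = 10*2 - 13 = 7, d_7 = (279 - 7^2)/10 = 230/10 = 23, a_7 = floor((16 + 7)/23) = 1.
  m_8 = 23*1 - 7 = 16, d_8 = (279 - 16^2)/23 = 23/23 = 1, a_8 = floor((16 + 16)/1) = 32.
  m_9 = 1*32 - 16 = 16, d_9 = (279 - 16^2)/1 = 23/1 = 23: (m_9, d_9) = (m_1, d_1) = (16, 23), so from here the quotients repeat a_1, ..., a_8; the period length is 8.
So sqrt(279) = [16; (1, 2, 2, 1, 2, 2, 1, 32)] with period length k = 8.
k is even, so the fundamental solution of x^2 - 279y^2 = 1 is (p_{k-1}, q_{k-1}) = (p_7, q_7); compute convergents through index 7.
Convergents (p_i = a_i*p_{i-1} + p_{i-2}, q_i = a_i*q_{i-1} + q_{i-2} with p_{-2}=0, p_{-1}=1, q_{-2}=1, q_{-1}=0):
  i=0: a_0=16, p_0 = 16*1 + 0 = 16, q_0 = 16*0 + 1 = 1.
  i=1: a_1=1, p_1 = 1*16 + 1 = 17, q_1 = 1*1 + 0 = 1.
  i=2: a_2=2, p_2 = 2*17 + 16 = 50, q_2 = 2*1 + 1 = 3.
  i=3: a_3=2, p_3 = 2*50 + 17 = 117, q_3 = 2*3 + 1 = 7.
  i=4: a_4=1, p_4 = 1*117 + 50 = 167, q_4 = 1*7 + 3 = 10.
  i=5: a_5=2, p_5 = 2*167 + 117 = 451, q_5 = 2*10 + 7 = 27.
  i=6: a_6=2, p_6 = 2*451 + 167 = 1069, q_6 = 2*27 + 10 = 64.
  i=7: a_7=1, p_7 = 1*1069 + 451 = 1520, q_7 = 1*64 + 27 = 91.
Check: 1520^2 - 279*91^2 = 2310400 - 2310399 = 1, so (x, y) = (1520, 91) solves the equation, and by the theorem it is the least positive solution.

(x, y) = (1520, 91)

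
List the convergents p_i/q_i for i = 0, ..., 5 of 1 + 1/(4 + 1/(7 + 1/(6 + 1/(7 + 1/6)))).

Using the convergent recurrence p_i = a_i*p_{i-1} + p_{i-2}, q_i = a_i*q_{i-1} + q_{i-2} with p_{-2}=0, p_{-1}=1, q_{-2}=1, q_{-1}=0:
  i=0: a_0=1, p_0 = 1*1 + 0 = 1, q_0 = 1*0 + 1 = 1.
  i=1: a_1=4, p_1 = 4*1 + 1 = 5, q_1 = 4*1 + 0 = 4.
  i=2: a_2=7, p_2 = 7*5 + 1 = 36, q_2 = 7*4 + 1 = 29.
  i=3: a_3=6, p_3 = 6*36 + 5 = 221, q_3 = 6*29 + 4 = 178.
  i=4: a_4=7, p_4 = 7*221 + 36 = 1583, q_4 = 7*178 + 29 = 1275.
  i=5: a_5=6, p_5 = 6*1583 + 221 = 9719, q_5 = 6*1275 + 178 = 7828.

1/1, 5/4, 36/29, 221/178, 1583/1275, 9719/7828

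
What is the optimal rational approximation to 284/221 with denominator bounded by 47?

Expand x = 284/221 as a continued fraction with the Euclidean algorithm:
  284 = 1*221 + 63, so a_0 = 1.
  221 = 3*63 + 32, so a_1 = 3.
  63 = 1*32 + 31, so a_2 = 1.
  32 = 1*31 + 1, so a_3 = 1.
  31 = 31*1 + 0, so a_4 = 31.
so x = [1; 3, 1, 1, 31].
Convergents (p_i = a_i*p_{i-1} + p_{i-2}, q_i = a_i*q_{i-1} + q_{i-2} with p_{-2}=0, p_{-1}=1, q_{-2}=1, q_{-1}=0), until the denominator exceeds 47:
  i=0: a_0=1, p_0 = 1*1 + 0 = 1, q_0 = 1*0 + 1 = 1.
  i=1: a_1=3, p_1 = 3*1 + 1 = 4, q_1 = 3*1 + 0 = 3.
  i=2: a_2=1, p_2 = 1*4 + 1 = 5, q_2 = 1*3 + 1 = 4.
  i=3: a_3=1, p_3 = 1*5 + 4 = 9, q_3 = 1*4 + 3 = 7.
  i=4: a_4=31, p_4 = 31*9 + 5 = 284, q_4 = 31*7 + 4 = 221.
q_4 = 221 > 47, so the last convergent with denominator <= 47 is p_3/q_3 = 9/7.
The closest fraction with denominator <= 47 is either p_3/q_3 or the intermediate fraction (k*p_3 + p_2)/(k*q_3 + q_2) with the largest k >= 1 whose denominator stays <= 47; these approach x as k grows, and every other convergent or intermediate fraction in range is farther away.
Largest k: floor((47 - q_2)/q_3) = floor((47 - 4)/7) = 6.
That gives (6*9 + 5)/(6*7 + 4) = 59/46.
Compare the errors: |x - 9/7| = |284*7 - 9*221|/(221*7) = 1/1547, and |x - 59/46| = |284*46 - 59*221|/(221*46) = 25/10166.
Cross-multiplying, 1*10166 = 10166 < 38675 = 25*1547, so 1/1547 is smaller: the convergent 9/7 is closer to x than 59/46.

9/7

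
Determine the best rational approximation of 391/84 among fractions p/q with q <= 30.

Expand x = 391/84 as a continued fraction with the Euclidean algorithm:
  391 = 4*84 + 55, so a_0 = 4.
  84 = 1*55 + 29, so a_1 = 1.
  55 = 1*29 + 26, so a_2 = 1.
  29 = 1*26 + 3, so a_3 = 1.
  26 = 8*3 + 2, so a_4 = 8.
  3 = 1*2 + 1, so a_5 = 1.
  2 = 2*1 + 0, so a_6 = 2.
so x = [4; 1, 1, 1, 8, 1, 2].
Convergents (p_i = a_i*p_{i-1} + p_{i-2}, q_i = a_i*q_{i-1} + q_{i-2} with p_{-2}=0, p_{-1}=1, q_{-2}=1, q_{-1}=0), until the denominator exceeds 30:
  i=0: a_0=4, p_0 = 4*1 + 0 = 4, q_0 = 4*0 + 1 = 1.
  i=1: a_1=1, p_1 = 1*4 + 1 = 5, q_1 = 1*1 + 0 = 1.
  i=2: a_2=1, p_2 = 1*5 + 4 = 9, q_2 = 1*1 + 1 = 2.
  i=3: a_3=1, p_3 = 1*9 + 5 = 14, q_3 = 1*2 + 1 = 3.
  i=4: a_4=8, p_4 = 8*14 + 9 = 121, q_4 = 8*3 + 2 = 26.
  i=5: a_5=1, p_5 = 1*121 + 14 = 135, q_5 = 1*26 + 3 = 29.
  i=6: a_6=2, p_6 = 2*135 + 121 = 391, q_6 = 2*29 + 26 = 84.
q_6 = 84 > 30, so the last convergent with denominator <= 30 is p_5/q_5 = 135/29.
The closest fraction with denominator <= 30 is either p_5/q_5 or the intermediate fraction (k*p_5 + p_4)/(k*q_5 + q_4) with the largest k >= 1 whose denominator stays <= 30; these approach x as k grows, and every other convergent or intermediate fraction in range is farther away.
Largest k: floor((30 - q_4)/q_5) = floor((30 - 26)/29) = 0.
Since k = 0, no intermediate fraction beyond p_5/q_5 has denominator <= 30, so the convergent 135/29 is the closest (its error is |391*29 - 135*84|/(84*29) = 1/2436).

135/29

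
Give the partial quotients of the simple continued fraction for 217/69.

[3; 6, 1, 9]

Run the Euclidean algorithm on 217 and 69; the successive quotients are the partial quotients a_0, a_1, ... (each step inverts the fractional part left over by the previous one):
  217 = 3*69 + 10, so a_0 = 3.
  69 = 6*10 + 9, so a_1 = 6.
  10 = 1*9 + 1, so a_2 = 1.
  9 = 9*1 + 0, so a_3 = 9.
The remainder reaches 0 after 4 divisions, so the expansion has 4 partial quotients, read off in order.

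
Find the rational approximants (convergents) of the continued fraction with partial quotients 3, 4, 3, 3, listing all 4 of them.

3/1, 13/4, 42/13, 139/43

Using the convergent recurrence p_i = a_i*p_{i-1} + p_{i-2}, q_i = a_i*q_{i-1} + q_{i-2} with p_{-2}=0, p_{-1}=1, q_{-2}=1, q_{-1}=0:
  i=0: a_0=3, p_0 = 3*1 + 0 = 3, q_0 = 3*0 + 1 = 1.
  i=1: a_1=4, p_1 = 4*3 + 1 = 13, q_1 = 4*1 + 0 = 4.
  i=2: a_2=3, p_2 = 3*13 + 3 = 42, q_2 = 3*4 + 1 = 13.
  i=3: a_3=3, p_3 = 3*42 + 13 = 139, q_3 = 3*13 + 4 = 43.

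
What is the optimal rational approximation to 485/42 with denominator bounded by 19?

Expand x = 485/42 as a continued fraction with the Euclidean algorithm:
  485 = 11*42 + 23, so a_0 = 11.
  42 = 1*23 + 19, so a_1 = 1.
  23 = 1*19 + 4, so a_2 = 1.
  19 = 4*4 + 3, so a_3 = 4.
  4 = 1*3 + 1, so a_4 = 1.
  3 = 3*1 + 0, so a_5 = 3.
so x = [11; 1, 1, 4, 1, 3].
Convergents (p_i = a_i*p_{i-1} + p_{i-2}, q_i = a_i*q_{i-1} + q_{i-2} with p_{-2}=0, p_{-1}=1, q_{-2}=1, q_{-1}=0), until the denominator exceeds 19:
  i=0: a_0=11, p_0 = 11*1 + 0 = 11, q_0 = 11*0 + 1 = 1.
  i=1: a_1=1, p_1 = 1*11 + 1 = 12, q_1 = 1*1 + 0 = 1.
  i=2: a_2=1, p_2 = 1*12 + 11 = 23, q_2 = 1*1 + 1 = 2.
  i=3: a_3=4, p_3 = 4*23 + 12 = 104, q_3 = 4*2 + 1 = 9.
  i=4: a_4=1, p_4 = 1*104 + 23 = 127, q_4 = 1*9 + 2 = 11.
  i=5: a_5=3, p_5 = 3*127 + 104 = 485, q_5 = 3*11 + 9 = 42.
q_5 = 42 > 19, so the last convergent with denominator <= 19 is p_4/q_4 = 127/11.
The closest fraction with denominator <= 19 is either p_4/q_4 or the intermediate fraction (k*p_4 + p_3)/(k*q_4 + q_3) with the largest k >= 1 whose denominator stays <= 19; these approach x as k grows, and every other convergent or intermediate fraction in range is farther away.
Largest k: floor((19 - q_3)/q_4) = floor((19 - 9)/11) = 0.
Since k = 0, no intermediate fraction beyond p_4/q_4 has denominator <= 19, so the convergent 127/11 is the closest (its error is |485*11 - 127*42|/(42*11) = 1/462).

127/11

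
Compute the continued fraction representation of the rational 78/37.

[2; 9, 4]

Run the Euclidean algorithm on 78 and 37; the successive quotients are the partial quotients a_0, a_1, ... (each step inverts the fractional part left over by the previous one):
  78 = 2*37 + 4, so a_0 = 2.
  37 = 9*4 + 1, so a_1 = 9.
  4 = 4*1 + 0, so a_2 = 4.
The remainder reaches 0 after 3 divisions, so the expansion has 3 partial quotients, read off in order.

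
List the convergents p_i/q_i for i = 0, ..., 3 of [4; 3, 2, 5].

4/1, 13/3, 30/7, 163/38

Using the convergent recurrence p_i = a_i*p_{i-1} + p_{i-2}, q_i = a_i*q_{i-1} + q_{i-2} with p_{-2}=0, p_{-1}=1, q_{-2}=1, q_{-1}=0:
  i=0: a_0=4, p_0 = 4*1 + 0 = 4, q_0 = 4*0 + 1 = 1.
  i=1: a_1=3, p_1 = 3*4 + 1 = 13, q_1 = 3*1 + 0 = 3.
  i=2: a_2=2, p_2 = 2*13 + 4 = 30, q_2 = 2*3 + 1 = 7.
  i=3: a_3=5, p_3 = 5*30 + 13 = 163, q_3 = 5*7 + 3 = 38.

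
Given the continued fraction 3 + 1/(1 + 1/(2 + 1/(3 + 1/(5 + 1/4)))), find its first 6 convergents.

Using the convergent recurrence p_i = a_i*p_{i-1} + p_{i-2}, q_i = a_i*q_{i-1} + q_{i-2} with p_{-2}=0, p_{-1}=1, q_{-2}=1, q_{-1}=0:
  i=0: a_0=3, p_0 = 3*1 + 0 = 3, q_0 = 3*0 + 1 = 1.
  i=1: a_1=1, p_1 = 1*3 + 1 = 4, q_1 = 1*1 + 0 = 1.
  i=2: a_2=2, p_2 = 2*4 + 3 = 11, q_2 = 2*1 + 1 = 3.
  i=3: a_3=3, p_3 = 3*11 + 4 = 37, q_3 = 3*3 + 1 = 10.
  i=4: a_4=5, p_4 = 5*37 + 11 = 196, q_4 = 5*10 + 3 = 53.
  i=5: a_5=4, p_5 = 4*196 + 37 = 821, q_5 = 4*53 + 10 = 222.

3/1, 4/1, 11/3, 37/10, 196/53, 821/222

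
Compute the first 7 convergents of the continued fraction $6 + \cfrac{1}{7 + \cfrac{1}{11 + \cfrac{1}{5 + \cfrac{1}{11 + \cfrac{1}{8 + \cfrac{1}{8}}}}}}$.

6/1, 43/7, 479/78, 2438/397, 27297/4445, 220814/35957, 1793809/292101

Using the convergent recurrence p_i = a_i*p_{i-1} + p_{i-2}, q_i = a_i*q_{i-1} + q_{i-2} with p_{-2}=0, p_{-1}=1, q_{-2}=1, q_{-1}=0:
  i=0: a_0=6, p_0 = 6*1 + 0 = 6, q_0 = 6*0 + 1 = 1.
  i=1: a_1=7, p_1 = 7*6 + 1 = 43, q_1 = 7*1 + 0 = 7.
  i=2: a_2=11, p_2 = 11*43 + 6 = 479, q_2 = 11*7 + 1 = 78.
  i=3: a_3=5, p_3 = 5*479 + 43 = 2438, q_3 = 5*78 + 7 = 397.
  i=4: a_4=11, p_4 = 11*2438 + 479 = 27297, q_4 = 11*397 + 78 = 4445.
  i=5: a_5=8, p_5 = 8*27297 + 2438 = 220814, q_5 = 8*4445 + 397 = 35957.
  i=6: a_6=8, p_6 = 8*220814 + 27297 = 1793809, q_6 = 8*35957 + 4445 = 292101.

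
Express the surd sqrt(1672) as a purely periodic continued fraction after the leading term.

Write x_i = (sqrt(1672) + m_i)/d_i with (m_0, d_0) = (0, 1). a_0 = floor(sqrt(1672)) = 40, since 40^2 = 1600 <= 1672 < 1681 = 41^2.
Iterate m_{i+1} = d_i*a_i - m_i, d_{i+1} = (1672 - m_{i+1}^2)/d_i, a_{i+1} = floor((a_0 + m_{i+1})/d_{i+1}):
  m_1 = 1*40 - 0 = 40, d_1 = (1672 - 40^2)/1 = 72/1 = 72, a_1 = floor((40 + 40)/72) = 1.
  m_2 = 72*1 - 40 = 32, d_2 = (1672 - 32^2)/72 = 648/72 = 9, a_2 = floor((40 + 32)/9) = 8.
  m_3 = 9*8 - 32 = 40, d_3 = (1672 - 40^2)/9 = 72/9 = 8, a_3 = floor((40 + 40)/8) = 10.
  m_4 = 8*10 - 40 = 40, d_4 = (1672 - 40^2)/8 = 72/8 = 9, a_4 = floor((40 + 40)/9) = 8.
  m_5 = 9*8 - 40 = 32, d_5 = (1672 - 32^2)/9 = 648/9 = 72, a_5 = floor((40 + 32)/72) = 1.
  m_6 = 72*1 - 32 = 40, d_6 = (1672 - 40^2)/72 = 72/72 = 1, a_6 = floor((40 + 40)/1) = 80.
  m_7 = 1*80 - 40 = 40, d_7 = (1672 - 40^2)/1 = 72/1 = 72: (m_7, d_7) = (m_1, d_1) = (40, 72), so from here the quotients repeat a_1, ..., a_6; the period length is 6.
Hence the expansion of sqrt(1672) is a_0 = 40 followed by the repeating block 1, 8, 10, 8, 1, 80 (period 6).

[40; (1, 8, 10, 8, 1, 80)]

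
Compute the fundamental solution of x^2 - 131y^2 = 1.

First expand sqrt(131) as a continued fraction. With x_i = (sqrt(131) + m_i)/d_i and (m_0, d_0) = (0, 1): a_0 = floor(sqrt(131)) = 11, since 11^2 = 121 <= 131 < 144 = 12^2.
Iterate m_{i+1} = d_i*a_i - m_i, d_{i+1} = (131 - m_{i+1}^2)/d_i, a_{i+1} = floor((a_0 + m_{i+1})/d_{i+1}):
  m_1 = 1*11 - 0 = 11, d_1 = (131 - 11^2)/1 = 10/1 = 10, a_1 = floor((11 + 11)/10) = 2.
  m_2 = 10*2 - 11 = 9, d_2 = (131 - 9^2)/10 = 50/10 = 5, a_2 = floor((11 + 9)/5) = 4.
  m_3 = 5*4 - 9 = 11, d_3 = (131 - 11^2)/5 = 10/5 = 2, a_3 = floor((11 + 11)/2) = 11.
  m_4 = 2*11 - 11 = 11, d_4 = (131 - 11^2)/2 = 10/2 = 5, a_4 = floor((11 + 11)/5) = 4.
  m_5 = 5*4 - 11 = 9, d_5 = (131 - 9^2)/5 = 50/5 = 10, a_5 = floor((11 + 9)/10) = 2.
  m_6 = 10*2 - 9 = 11, d_6 = (131 - 11^2)/10 = 10/10 = 1, a_6 = floor((11 + 11)/1) = 22.
  m_7 = 1*22 - 11 = 11, d_7 = (131 - 11^2)/1 = 10/1 = 10: (m_7, d_7) = (m_1, d_1) = (11, 10), so from here the quotients repeat a_1, ..., a_6; the period length is 6.
So sqrt(131) = [11; (2, 4, 11, 4, 2, 22)] with period length k = 6.
k is even, so the fundamental solution of x^2 - 131y^2 = 1 is (p_{k-1}, q_{k-1}) = (p_5, q_5); compute convergents through index 5.
Convergents (p_i = a_i*p_{i-1} + p_{i-2}, q_i = a_i*q_{i-1} + q_{i-2} with p_{-2}=0, p_{-1}=1, q_{-2}=1, q_{-1}=0):
  i=0: a_0=11, p_0 = 11*1 + 0 = 11, q_0 = 11*0 + 1 = 1.
  i=1: a_1=2, p_1 = 2*11 + 1 = 23, q_1 = 2*1 + 0 = 2.
  i=2: a_2=4, p_2 = 4*23 + 11 = 103, q_2 = 4*2 + 1 = 9.
  i=3: a_3=11, p_3 = 11*103 + 23 = 1156, q_3 = 11*9 + 2 = 101.
  i=4: a_4=4, p_4 = 4*1156 + 103 = 4727, q_4 = 4*101 + 9 = 413.
  i=5: a_5=2, p_5 = 2*4727 + 1156 = 10610, q_5 = 2*413 + 101 = 927.
Check: 10610^2 - 131*927^2 = 112572100 - 112572099 = 1, so (x, y) = (10610, 927) solves the equation, and by the theorem it is the least positive solution.

(x, y) = (10610, 927)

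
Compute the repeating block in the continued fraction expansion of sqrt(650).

Write x_i = (sqrt(650) + m_i)/d_i with (m_0, d_0) = (0, 1). a_0 = floor(sqrt(650)) = 25, since 25^2 = 625 <= 650 < 676 = 26^2.
Iterate m_{i+1} = d_i*a_i - m_i, d_{i+1} = (650 - m_{i+1}^2)/d_i, a_{i+1} = floor((a_0 + m_{i+1})/d_{i+1}):
  m_1 = 1*25 - 0 = 25, d_1 = (650 - 25^2)/1 = 25/1 = 25, a_1 = floor((25 + 25)/25) = 2.
  m_2 = 25*2 - 25 = 25, d_2 = (650 - 25^2)/25 = 25/25 = 1, a_2 = floor((25 + 25)/1) = 50.
  m_3 = 1*50 - 25 = 25, d_3 = (650 - 25^2)/1 = 25/1 = 25: (m_3, d_3) = (m_1, d_1) = (25, 25), so from here the quotients repeat a_1, a_2; the period length is 2.
Hence the expansion of sqrt(650) is a_0 = 25 followed by the repeating block 2, 50 (period 2).

[25; (2, 50)]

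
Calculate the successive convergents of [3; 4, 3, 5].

Using the convergent recurrence p_i = a_i*p_{i-1} + p_{i-2}, q_i = a_i*q_{i-1} + q_{i-2} with p_{-2}=0, p_{-1}=1, q_{-2}=1, q_{-1}=0:
  i=0: a_0=3, p_0 = 3*1 + 0 = 3, q_0 = 3*0 + 1 = 1.
  i=1: a_1=4, p_1 = 4*3 + 1 = 13, q_1 = 4*1 + 0 = 4.
  i=2: a_2=3, p_2 = 3*13 + 3 = 42, q_2 = 3*4 + 1 = 13.
  i=3: a_3=5, p_3 = 5*42 + 13 = 223, q_3 = 5*13 + 4 = 69.

3/1, 13/4, 42/13, 223/69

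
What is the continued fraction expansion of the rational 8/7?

Run the Euclidean algorithm on 8 and 7; the successive quotients are the partial quotients a_0, a_1, ... (each step inverts the fractional part left over by the previous one):
  8 = 1*7 + 1, so a_0 = 1.
  7 = 7*1 + 0, so a_1 = 7.
The remainder reaches 0 after 2 divisions, so the expansion has 2 partial quotients, read off in order.

[1; 7]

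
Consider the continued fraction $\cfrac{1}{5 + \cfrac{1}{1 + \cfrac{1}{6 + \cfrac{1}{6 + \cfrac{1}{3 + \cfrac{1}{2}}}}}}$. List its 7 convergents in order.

Using the convergent recurrence p_i = a_i*p_{i-1} + p_{i-2}, q_i = a_i*q_{i-1} + q_{i-2} with p_{-2}=0, p_{-1}=1, q_{-2}=1, q_{-1}=0:
  i=0: a_0=0, p_0 = 0*1 + 0 = 0, q_0 = 0*0 + 1 = 1.
  i=1: a_1=5, p_1 = 5*0 + 1 = 1, q_1 = 5*1 + 0 = 5.
  i=2: a_2=1, p_2 = 1*1 + 0 = 1, q_2 = 1*5 + 1 = 6.
  i=3: a_3=6, p_3 = 6*1 + 1 = 7, q_3 = 6*6 + 5 = 41.
  i=4: a_4=6, p_4 = 6*7 + 1 = 43, q_4 = 6*41 + 6 = 252.
  i=5: a_5=3, p_5 = 3*43 + 7 = 136, q_5 = 3*252 + 41 = 797.
  i=6: a_6=2, p_6 = 2*136 + 43 = 315, q_6 = 2*797 + 252 = 1846.

0/1, 1/5, 1/6, 7/41, 43/252, 136/797, 315/1846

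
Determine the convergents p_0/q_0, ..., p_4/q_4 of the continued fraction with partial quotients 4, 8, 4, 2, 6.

4/1, 33/8, 136/33, 305/74, 1966/477

Using the convergent recurrence p_i = a_i*p_{i-1} + p_{i-2}, q_i = a_i*q_{i-1} + q_{i-2} with p_{-2}=0, p_{-1}=1, q_{-2}=1, q_{-1}=0:
  i=0: a_0=4, p_0 = 4*1 + 0 = 4, q_0 = 4*0 + 1 = 1.
  i=1: a_1=8, p_1 = 8*4 + 1 = 33, q_1 = 8*1 + 0 = 8.
  i=2: a_2=4, p_2 = 4*33 + 4 = 136, q_2 = 4*8 + 1 = 33.
  i=3: a_3=2, p_3 = 2*136 + 33 = 305, q_3 = 2*33 + 8 = 74.
  i=4: a_4=6, p_4 = 6*305 + 136 = 1966, q_4 = 6*74 + 33 = 477.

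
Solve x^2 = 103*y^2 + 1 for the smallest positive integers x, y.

(x, y) = (227528, 22419)

First expand sqrt(103) as a continued fraction. With x_i = (sqrt(103) + m_i)/d_i and (m_0, d_0) = (0, 1): a_0 = floor(sqrt(103)) = 10, since 10^2 = 100 <= 103 < 121 = 11^2.
Iterate m_{i+1} = d_i*a_i - m_i, d_{i+1} = (103 - m_{i+1}^2)/d_i, a_{i+1} = floor((a_0 + m_{i+1})/d_{i+1}):
  m_1 = 1*10 - 0 = 10, d_1 = (103 - 10^2)/1 = 3/1 = 3, a_1 = floor((10 + 10)/3) = 6.
  m_2 = 3*6 - 10 = 8, d_2 = (103 - 8^2)/3 = 39/3 = 13, a_2 = floor((10 + 8)/13) = 1.
  m_3 = 13*1 - 8 = 5, d_3 = (103 - 5^2)/13 = 78/13 = 6, a_3 = floor((10 + 5)/6) = 2.
  m_4 = 6*2 - 5 = 7, d_4 = (103 - 7^2)/6 = 54/6 = 9, a_4 = floor((10 + 7)/9) = 1.
  m_5 = 9*1 - 7 = 2, d_5 = (103 - 2^2)/9 = 99/9 = 11, a_5 = floor((10 + 2)/11) = 1.
  m_6 = 11*1 - 2 = 9, d_6 = (103 - 9^2)/11 = 22/11 = 2, a_6 = floor((10 + 9)/2) = 9.
  m_7 = 2*9 - 9 = 9, d_7 = (103 - 9^2)/2 = 22/2 = 11, a_7 = floor((10 + 9)/11) = 1.
  m_8 = 11*1 - 9 = 2, d_8 = (103 - 2^2)/11 = 99/11 = 9, a_8 = floor((10 + 2)/9) = 1.
  m_9 = 9*1 - 2 = 7, d_9 = (103 - 7^2)/9 = 54/9 = 6, a_9 = floor((10 + 7)/6) = 2.
  m_10 = 6*2 - 7 = 5, d_10 = (103 - 5^2)/6 = 78/6 = 13, a_10 = floor((10 + 5)/13) = 1.
  m_11 = 13*1 - 5 = 8, d_11 = (103 - 8^2)/13 = 39/13 = 3, a_11 = floor((10 + 8)/3) = 6.
  m_12 = 3*6 - 8 = 10, d_12 = (103 - 10^2)/3 = 3/3 = 1, a_12 = floor((10 + 10)/1) = 20.
  m_13 = 1*20 - 10 = 10, d_13 = (103 - 10^2)/1 = 3/1 = 3: (m_13, d_13) = (m_1, d_1) = (10, 3), so from here the quotients repeat a_1, ..., a_12; the period length is 12.
So sqrt(103) = [10; (6, 1, 2, 1, 1, 9, 1, 1, 2, 1, 6, 20)] with period length k = 12.
k is even, so the fundamental solution of x^2 - 103y^2 = 1 is (p_{k-1}, q_{k-1}) = (p_11, q_11); compute convergents through index 11.
Convergents (p_i = a_i*p_{i-1} + p_{i-2}, q_i = a_i*q_{i-1} + q_{i-2} with p_{-2}=0, p_{-1}=1, q_{-2}=1, q_{-1}=0):
  i=0: a_0=10, p_0 = 10*1 + 0 = 10, q_0 = 10*0 + 1 = 1.
  i=1: a_1=6, p_1 = 6*10 + 1 = 61, q_1 = 6*1 + 0 = 6.
  i=2: a_2=1, p_2 = 1*61 + 10 = 71, q_2 = 1*6 + 1 = 7.
  i=3: a_3=2, p_3 = 2*71 + 61 = 203, q_3 = 2*7 + 6 = 20.
  i=4: a_4=1, p_4 = 1*203 + 71 = 274, q_4 = 1*20 + 7 = 27.
  i=5: a_5=1, p_5 = 1*274 + 203 = 477, q_5 = 1*27 + 20 = 47.
  i=6: a_6=9, p_6 = 9*477 + 274 = 4567, q_6 = 9*47 + 27 = 450.
  i=7: a_7=1, p_7 = 1*4567 + 477 = 5044, q_7 = 1*450 + 47 = 497.
  i=8: a_8=1, p_8 = 1*5044 + 4567 = 9611, q_8 = 1*497 + 450 = 947.
  i=9: a_9=2, p_9 = 2*9611 + 5044 = 24266, q_9 = 2*947 + 497 = 2391.
  i=10: a_10=1, p_10 = 1*24266 + 9611 = 33877, q_10 = 1*2391 + 947 = 3338.
  i=11: a_11=6, p_11 = 6*33877 + 24266 = 227528, q_11 = 6*3338 + 2391 = 22419.
Check: 227528^2 - 103*22419^2 = 51768990784 - 51768990783 = 1, so (x, y) = (227528, 22419) solves the equation, and by the theorem it is the least positive solution.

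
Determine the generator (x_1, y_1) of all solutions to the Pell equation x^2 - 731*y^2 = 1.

(x, y) = (730, 27)

First expand sqrt(731) as a continued fraction. With x_i = (sqrt(731) + m_i)/d_i and (m_0, d_0) = (0, 1): a_0 = floor(sqrt(731)) = 27, since 27^2 = 729 <= 731 < 784 = 28^2.
Iterate m_{i+1} = d_i*a_i - m_i, d_{i+1} = (731 - m_{i+1}^2)/d_i, a_{i+1} = floor((a_0 + m_{i+1})/d_{i+1}):
  m_1 = 1*27 - 0 = 27, d_1 = (731 - 27^2)/1 = 2/1 = 2, a_1 = floor((27 + 27)/2) = 27.
  m_2 = 2*27 - 27 = 27, d_2 = (731 - 27^2)/2 = 2/2 = 1, a_2 = floor((27 + 27)/1) = 54.
  m_3 = 1*54 - 27 = 27, d_3 = (731 - 27^2)/1 = 2/1 = 2: (m_3, d_3) = (m_1, d_1) = (27, 2), so from here the quotients repeat a_1, a_2; the period length is 2.
So sqrt(731) = [27; (27, 54)] with period length k = 2.
k is even, so the fundamental solution of x^2 - 731y^2 = 1 is (p_{k-1}, q_{k-1}) = (p_1, q_1); compute convergents through index 1.
Convergents (p_i = a_i*p_{i-1} + p_{i-2}, q_i = a_i*q_{i-1} + q_{i-2} with p_{-2}=0, p_{-1}=1, q_{-2}=1, q_{-1}=0):
  i=0: a_0=27, p_0 = 27*1 + 0 = 27, q_0 = 27*0 + 1 = 1.
  i=1: a_1=27, p_1 = 27*27 + 1 = 730, q_1 = 27*1 + 0 = 27.
Check: 730^2 - 731*27^2 = 532900 - 532899 = 1, so (x, y) = (730, 27) solves the equation, and by the theorem it is the least positive solution.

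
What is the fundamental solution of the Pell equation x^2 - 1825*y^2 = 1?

First expand sqrt(1825) as a continued fraction. With x_i = (sqrt(1825) + m_i)/d_i and (m_0, d_0) = (0, 1): a_0 = floor(sqrt(1825)) = 42, since 42^2 = 1764 <= 1825 < 1849 = 43^2.
Iterate m_{i+1} = d_i*a_i - m_i, d_{i+1} = (1825 - m_{i+1}^2)/d_i, a_{i+1} = floor((a_0 + m_{i+1})/d_{i+1}):
  m_1 = 1*42 - 0 = 42, d_1 = (1825 - 42^2)/1 = 61/1 = 61, a_1 = floor((42 + 42)/61) = 1.
  m_2 = 61*1 - 42 = 19, d_2 = (1825 - 19^2)/61 = 1464/61 = 24, a_2 = floor((42 + 19)/24) = 2.
  m_3 = 24*2 - 19 = 29, d_3 = (1825 - 29^2)/24 = 984/24 = 41, a_3 = floor((42 + 29)/41) = 1.
  m_4 = 41*1 - 29 = 12, d_4 = (1825 - 12^2)/41 = 1681/41 = 41, a_4 = floor((42 + 12)/41) = 1.
  m_5 = 41*1 - 12 = 29, d_5 = (1825 - 29^2)/41 = 984/41 = 24, a_5 = floor((42 + 29)/24) = 2.
  m_6 = 24*2 - 29 = 19, d_6 = (1825 - 19^2)/24 = 1464/24 = 61, a_6 = floor((42 + 19)/61) = 1.
  m_7 = 61*1 - 19 = 42, d_7 = (1825 - 42^2)/61 = 61/61 = 1, a_7 = floor((42 + 42)/1) = 84.
  m_8 = 1*84 - 42 = 42, d_8 = (1825 - 42^2)/1 = 61/1 = 61: (m_8, d_8) = (m_1, d_1) = (42, 61), so from here the quotients repeat a_1, ..., a_7; the period length is 7.
So sqrt(1825) = [42; (1, 2, 1, 1, 2, 1, 84)] with period length k = 7.
k is odd, so (p_{k-1}, q_{k-1}) only solves x^2 - 1825y^2 = -1 and the fundamental solution of x^2 - 1825y^2 = 1 is (p_{2k-1}, q_{2k-1}) = (p_13, q_13); compute convergents through index 13, running through the period twice.
Convergents (p_i = a_i*p_{i-1} + p_{i-2}, q_i = a_i*q_{i-1} + q_{i-2} with p_{-2}=0, p_{-1}=1, q_{-2}=1, q_{-1}=0):
  i=0: a_0=42, p_0 = 42*1 + 0 = 42, q_0 = 42*0 + 1 = 1.
  i=1: a_1=1, p_1 = 1*42 + 1 = 43, q_1 = 1*1 + 0 = 1.
  i=2: a_2=2, p_2 = 2*43 + 42 = 128, q_2 = 2*1 + 1 = 3.
  i=3: a_3=1, p_3 = 1*128 + 43 = 171, q_3 = 1*3 + 1 = 4.
  i=4: a_4=1, p_4 = 1*171 + 128 = 299, q_4 = 1*4 + 3 = 7.
  i=5: a_5=2, p_5 = 2*299 + 171 = 769, q_5 = 2*7 + 4 = 18.
  i=6: a_6=1, p_6 = 1*769 + 299 = 1068, q_6 = 1*18 + 7 = 25.
  i=7: a_7=84, p_7 = 84*1068 + 769 = 90481, q_7 = 84*25 + 18 = 2118.
  i=8: a_8=1, p_8 = 1*90481 + 1068 = 91549, q_8 = 1*2118 + 25 = 2143.
  i=9: a_9=2, p_9 = 2*91549 + 90481 = 273579, q_9 = 2*2143 + 2118 = 6404.
  i=10: a_10=1, p_10 = 1*273579 + 91549 = 365128, q_10 = 1*6404 + 2143 = 8547.
  i=11: a_11=1, p_11 = 1*365128 + 273579 = 638707, q_11 = 1*8547 + 6404 = 14951.
  i=12: a_12=2, p_12 = 2*638707 + 365128 = 1642542, q_12 = 2*14951 + 8547 = 38449.
  i=13: a_13=1, p_13 = 1*1642542 + 638707 = 2281249, q_13 = 1*38449 + 14951 = 53400.
Indeed p_6^2 - 1825*q_6^2 = 1140624 - 1140625 = -1, not +1.
Check: 2281249^2 - 1825*53400^2 = 5204097000001 - 5204097000000 = 1, so (x, y) = (2281249, 53400) solves the equation, and by the theorem it is the least positive solution.

(x, y) = (2281249, 53400)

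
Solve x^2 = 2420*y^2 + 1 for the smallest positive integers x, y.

(x, y) = (930249, 18910)

First expand sqrt(2420) as a continued fraction. With x_i = (sqrt(2420) + m_i)/d_i and (m_0, d_0) = (0, 1): a_0 = floor(sqrt(2420)) = 49, since 49^2 = 2401 <= 2420 < 2500 = 50^2.
Iterate m_{i+1} = d_i*a_i - m_i, d_{i+1} = (2420 - m_{i+1}^2)/d_i, a_{i+1} = floor((a_0 + m_{i+1})/d_{i+1}):
  m_1 = 1*49 - 0 = 49, d_1 = (2420 - 49^2)/1 = 19/1 = 19, a_1 = floor((49 + 49)/19) = 5.
  m_2 = 19*5 - 49 = 46, d_2 = (2420 - 46^2)/19 = 304/19 = 16, a_2 = floor((49 + 46)/16) = 5.
  m_3 = 16*5 - 46 = 34, d_3 = (2420 - 34^2)/16 = 1264/16 = 79, a_3 = floor((49 + 34)/79) = 1.
  m_4 = 79*1 - 34 = 45, d_4 = (2420 - 45^2)/79 = 395/79 = 5, a_4 = floor((49 + 45)/5) = 18.
  m_5 = 5*18 - 45 = 45, d_5 = (2420 - 45^2)/5 = 395/5 = 79, a_5 = floor((49 + 45)/79) = 1.
  m_6 = 79*1 - 45 = 34, d_6 = (2420 - 34^2)/79 = 1264/79 = 16, a_6 = floor((49 + 34)/16) = 5.
  m_7 = 16*5 - 34 = 46, d_7 = (2420 - 46^2)/16 = 304/16 = 19, a_7 = floor((49 + 46)/19) = 5.
  m_8 = 19*5 - 46 = 49, d_8 = (2420 - 49^2)/19 = 19/19 = 1, a_8 = floor((49 + 49)/1) = 98.
  m_9 = 1*98 - 49 = 49, d_9 = (2420 - 49^2)/1 = 19/1 = 19: (m_9, d_9) = (m_1, d_1) = (49, 19), so from here the quotients repeat a_1, ..., a_8; the period length is 8.
So sqrt(2420) = [49; (5, 5, 1, 18, 1, 5, 5, 98)] with period length k = 8.
k is even, so the fundamental solution of x^2 - 2420y^2 = 1 is (p_{k-1}, q_{k-1}) = (p_7, q_7); compute convergents through index 7.
Convergents (p_i = a_i*p_{i-1} + p_{i-2}, q_i = a_i*q_{i-1} + q_{i-2} with p_{-2}=0, p_{-1}=1, q_{-2}=1, q_{-1}=0):
  i=0: a_0=49, p_0 = 49*1 + 0 = 49, q_0 = 49*0 + 1 = 1.
  i=1: a_1=5, p_1 = 5*49 + 1 = 246, q_1 = 5*1 + 0 = 5.
  i=2: a_2=5, p_2 = 5*246 + 49 = 1279, q_2 = 5*5 + 1 = 26.
  i=3: a_3=1, p_3 = 1*1279 + 246 = 1525, q_3 = 1*26 + 5 = 31.
  i=4: a_4=18, p_4 = 18*1525 + 1279 = 28729, q_4 = 18*31 + 26 = 584.
  i=5: a_5=1, p_5 = 1*28729 + 1525 = 30254, q_5 = 1*584 + 31 = 615.
  i=6: a_6=5, p_6 = 5*30254 + 28729 = 179999, q_6 = 5*615 + 584 = 3659.
  i=7: a_7=5, p_7 = 5*179999 + 30254 = 930249, q_7 = 5*3659 + 615 = 18910.
Check: 930249^2 - 2420*18910^2 = 865363202001 - 865363202000 = 1, so (x, y) = (930249, 18910) solves the equation, and by the theorem it is the least positive solution.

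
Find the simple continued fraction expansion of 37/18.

Run the Euclidean algorithm on 37 and 18; the successive quotients are the partial quotients a_0, a_1, ... (each step inverts the fractional part left over by the previous one):
  37 = 2*18 + 1, so a_0 = 2.
  18 = 18*1 + 0, so a_1 = 18.
The remainder reaches 0 after 2 divisions, so the expansion has 2 partial quotients, read off in order.

[2; 18]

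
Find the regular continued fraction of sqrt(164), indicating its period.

[12; (1, 4, 6, 4, 1, 24)]

Write x_i = (sqrt(164) + m_i)/d_i with (m_0, d_0) = (0, 1). a_0 = floor(sqrt(164)) = 12, since 12^2 = 144 <= 164 < 169 = 13^2.
Iterate m_{i+1} = d_i*a_i - m_i, d_{i+1} = (164 - m_{i+1}^2)/d_i, a_{i+1} = floor((a_0 + m_{i+1})/d_{i+1}):
  m_1 = 1*12 - 0 = 12, d_1 = (164 - 12^2)/1 = 20/1 = 20, a_1 = floor((12 + 12)/20) = 1.
  m_2 = 20*1 - 12 = 8, d_2 = (164 - 8^2)/20 = 100/20 = 5, a_2 = floor((12 + 8)/5) = 4.
  m_3 = 5*4 - 8 = 12, d_3 = (164 - 12^2)/5 = 20/5 = 4, a_3 = floor((12 + 12)/4) = 6.
  m_4 = 4*6 - 12 = 12, d_4 = (164 - 12^2)/4 = 20/4 = 5, a_4 = floor((12 + 12)/5) = 4.
  m_5 = 5*4 - 12 = 8, d_5 = (164 - 8^2)/5 = 100/5 = 20, a_5 = floor((12 + 8)/20) = 1.
  m_6 = 20*1 - 8 = 12, d_6 = (164 - 12^2)/20 = 20/20 = 1, a_6 = floor((12 + 12)/1) = 24.
  m_7 = 1*24 - 12 = 12, d_7 = (164 - 12^2)/1 = 20/1 = 20: (m_7, d_7) = (m_1, d_1) = (12, 20), so from here the quotients repeat a_1, ..., a_6; the period length is 6.
Hence the expansion of sqrt(164) is a_0 = 12 followed by the repeating block 1, 4, 6, 4, 1, 24 (period 6).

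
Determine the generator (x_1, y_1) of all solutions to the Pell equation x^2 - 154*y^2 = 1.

First expand sqrt(154) as a continued fraction. With x_i = (sqrt(154) + m_i)/d_i and (m_0, d_0) = (0, 1): a_0 = floor(sqrt(154)) = 12, since 12^2 = 144 <= 154 < 169 = 13^2.
Iterate m_{i+1} = d_i*a_i - m_i, d_{i+1} = (154 - m_{i+1}^2)/d_i, a_{i+1} = floor((a_0 + m_{i+1})/d_{i+1}):
  m_1 = 1*12 - 0 = 12, d_1 = (154 - 12^2)/1 = 10/1 = 10, a_1 = floor((12 + 12)/10) = 2.
  m_2 = 10*2 - 12 = 8, d_2 = (154 - 8^2)/10 = 90/10 = 9, a_2 = floor((12 + 8)/9) = 2.
  m_3 = 9*2 - 8 = 10, d_3 = (154 - 10^2)/9 = 54/9 = 6, a_3 = floor((12 + 10)/6) = 3.
  m_4 = 6*3 - 10 = 8, d_4 = (154 - 8^2)/6 = 90/6 = 15, a_4 = floor((12 + 8)/15) = 1.
  m_5 = 15*1 - 8 = 7, d_5 = (154 - 7^2)/15 = 105/15 = 7, a_5 = floor((12 + 7)/7) = 2.
  m_6 = 7*2 - 7 = 7, d_6 = (154 - 7^2)/7 = 105/7 = 15, a_6 = floor((12 + 7)/15) = 1.
  m_7 = 15*1 - 7 = 8, d_7 = (154 - 8^2)/15 = 90/15 = 6, a_7 = floor((12 + 8)/6) = 3.
  m_8 = 6*3 - 8 = 10, d_8 = (154 - 10^2)/6 = 54/6 = 9, a_8 = floor((12 + 10)/9) = 2.
  m_9 = 9*2 - 10 = 8, d_9 = (154 - 8^2)/9 = 90/9 = 10, a_9 = floor((12 + 8)/10) = 2.
  m_10 = 10*2 - 8 = 12, d_10 = (154 - 12^2)/10 = 10/10 = 1, a_10 = floor((12 + 12)/1) = 24.
  m_11 = 1*24 - 12 = 12, d_11 = (154 - 12^2)/1 = 10/1 = 10: (m_11, d_11) = (m_1, d_1) = (12, 10), so from here the quotients repeat a_1, ..., a_10; the period length is 10.
So sqrt(154) = [12; (2, 2, 3, 1, 2, 1, 3, 2, 2, 24)] with period length k = 10.
k is even, so the fundamental solution of x^2 - 154y^2 = 1 is (p_{k-1}, q_{k-1}) = (p_9, q_9); compute convergents through index 9.
Convergents (p_i = a_i*p_{i-1} + p_{i-2}, q_i = a_i*q_{i-1} + q_{i-2} with p_{-2}=0, p_{-1}=1, q_{-2}=1, q_{-1}=0):
  i=0: a_0=12, p_0 = 12*1 + 0 = 12, q_0 = 12*0 + 1 = 1.
  i=1: a_1=2, p_1 = 2*12 + 1 = 25, q_1 = 2*1 + 0 = 2.
  i=2: a_2=2, p_2 = 2*25 + 12 = 62, q_2 = 2*2 + 1 = 5.
  i=3: a_3=3, p_3 = 3*62 + 25 = 211, q_3 = 3*5 + 2 = 17.
  i=4: a_4=1, p_4 = 1*211 + 62 = 273, q_4 = 1*17 + 5 = 22.
  i=5: a_5=2, p_5 = 2*273 + 211 = 757, q_5 = 2*22 + 17 = 61.
  i=6: a_6=1, p_6 = 1*757 + 273 = 1030, q_6 = 1*61 + 22 = 83.
  i=7: a_7=3, p_7 = 3*1030 + 757 = 3847, q_7 = 3*83 + 61 = 310.
  i=8: a_8=2, p_8 = 2*3847 + 1030 = 8724, q_8 = 2*310 + 83 = 703.
  i=9: a_9=2, p_9 = 2*8724 + 3847 = 21295, q_9 = 2*703 + 310 = 1716.
Check: 21295^2 - 154*1716^2 = 453477025 - 453477024 = 1, so (x, y) = (21295, 1716) solves the equation, and by the theorem it is the least positive solution.

(x, y) = (21295, 1716)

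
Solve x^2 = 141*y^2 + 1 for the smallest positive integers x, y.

First expand sqrt(141) as a continued fraction. With x_i = (sqrt(141) + m_i)/d_i and (m_0, d_0) = (0, 1): a_0 = floor(sqrt(141)) = 11, since 11^2 = 121 <= 141 < 144 = 12^2.
Iterate m_{i+1} = d_i*a_i - m_i, d_{i+1} = (141 - m_{i+1}^2)/d_i, a_{i+1} = floor((a_0 + m_{i+1})/d_{i+1}):
  m_1 = 1*11 - 0 = 11, d_1 = (141 - 11^2)/1 = 20/1 = 20, a_1 = floor((11 + 11)/20) = 1.
  m_2 = 20*1 - 11 = 9, d_2 = (141 - 9^2)/20 = 60/20 = 3, a_2 = floor((11 + 9)/3) = 6.
  m_3 = 3*6 - 9 = 9, d_3 = (141 - 9^2)/3 = 60/3 = 20, a_3 = floor((11 + 9)/20) = 1.
  m_4 = 20*1 - 9 = 11, d_4 = (141 - 11^2)/20 = 20/20 = 1, a_4 = floor((11 + 11)/1) = 22.
  m_5 = 1*22 - 11 = 11, d_5 = (141 - 11^2)/1 = 20/1 = 20: (m_5, d_5) = (m_1, d_1) = (11, 20), so from here the quotients repeat a_1, ..., a_4; the period length is 4.
So sqrt(141) = [11; (1, 6, 1, 22)] with period length k = 4.
k is even, so the fundamental solution of x^2 - 141y^2 = 1 is (p_{k-1}, q_{k-1}) = (p_3, q_3); compute convergents through index 3.
Convergents (p_i = a_i*p_{i-1} + p_{i-2}, q_i = a_i*q_{i-1} + q_{i-2} with p_{-2}=0, p_{-1}=1, q_{-2}=1, q_{-1}=0):
  i=0: a_0=11, p_0 = 11*1 + 0 = 11, q_0 = 11*0 + 1 = 1.
  i=1: a_1=1, p_1 = 1*11 + 1 = 12, q_1 = 1*1 + 0 = 1.
  i=2: a_2=6, p_2 = 6*12 + 11 = 83, q_2 = 6*1 + 1 = 7.
  i=3: a_3=1, p_3 = 1*83 + 12 = 95, q_3 = 1*7 + 1 = 8.
Check: 95^2 - 141*8^2 = 9025 - 9024 = 1, so (x, y) = (95, 8) solves the equation, and by the theorem it is the least positive solution.

(x, y) = (95, 8)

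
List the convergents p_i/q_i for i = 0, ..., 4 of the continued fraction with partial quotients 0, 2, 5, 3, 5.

Using the convergent recurrence p_i = a_i*p_{i-1} + p_{i-2}, q_i = a_i*q_{i-1} + q_{i-2} with p_{-2}=0, p_{-1}=1, q_{-2}=1, q_{-1}=0:
  i=0: a_0=0, p_0 = 0*1 + 0 = 0, q_0 = 0*0 + 1 = 1.
  i=1: a_1=2, p_1 = 2*0 + 1 = 1, q_1 = 2*1 + 0 = 2.
  i=2: a_2=5, p_2 = 5*1 + 0 = 5, q_2 = 5*2 + 1 = 11.
  i=3: a_3=3, p_3 = 3*5 + 1 = 16, q_3 = 3*11 + 2 = 35.
  i=4: a_4=5, p_4 = 5*16 + 5 = 85, q_4 = 5*35 + 11 = 186.

0/1, 1/2, 5/11, 16/35, 85/186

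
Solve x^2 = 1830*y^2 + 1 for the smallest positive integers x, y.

First expand sqrt(1830) as a continued fraction. With x_i = (sqrt(1830) + m_i)/d_i and (m_0, d_0) = (0, 1): a_0 = floor(sqrt(1830)) = 42, since 42^2 = 1764 <= 1830 < 1849 = 43^2.
Iterate m_{i+1} = d_i*a_i - m_i, d_{i+1} = (1830 - m_{i+1}^2)/d_i, a_{i+1} = floor((a_0 + m_{i+1})/d_{i+1}):
  m_1 = 1*42 - 0 = 42, d_1 = (1830 - 42^2)/1 = 66/1 = 66, a_1 = floor((42 + 42)/66) = 1.
  m_2 = 66*1 - 42 = 24, d_2 = (1830 - 24^2)/66 = 1254/66 = 19, a_2 = floor((42 + 24)/19) = 3.
  m_3 = 19*3 - 24 = 33, d_3 = (1830 - 33^2)/19 = 741/19 = 39, a_3 = floor((42 + 33)/39) = 1.
  m_4 = 39*1 - 33 = 6, d_4 = (1830 - 6^2)/39 = 1794/39 = 46, a_4 = floor((42 + 6)/46) = 1.
  m_5 = 46*1 - 6 = 40, d_5 = (1830 - 40^2)/46 = 230/46 = 5, a_5 = floor((42 + 40)/5) = 16.
  m_6 = 5*16 - 40 = 40, d_6 = (1830 - 40^2)/5 = 230/5 = 46, a_6 = floor((42 + 40)/46) = 1.
  m_7 = 46*1 - 40 = 6, d_7 = (1830 - 6^2)/46 = 1794/46 = 39, a_7 = floor((42 + 6)/39) = 1.
  m_8 = 39*1 - 6 = 33, d_8 = (1830 - 33^2)/39 = 741/39 = 19, a_8 = floor((42 + 33)/19) = 3.
  m_9 = 19*3 - 33 = 24, d_9 = (1830 - 24^2)/19 = 1254/19 = 66, a_9 = floor((42 + 24)/66) = 1.
  m_10 = 66*1 - 24 = 42, d_10 = (1830 - 42^2)/66 = 66/66 = 1, a_10 = floor((42 + 42)/1) = 84.
  m_11 = 1*84 - 42 = 42, d_11 = (1830 - 42^2)/1 = 66/1 = 66: (m_11, d_11) = (m_1, d_1) = (42, 66), so from here the quotients repeat a_1, ..., a_10; the period length is 10.
So sqrt(1830) = [42; (1, 3, 1, 1, 16, 1, 1, 3, 1, 84)] with period length k = 10.
k is even, so the fundamental solution of x^2 - 1830y^2 = 1 is (p_{k-1}, q_{k-1}) = (p_9, q_9); compute convergents through index 9.
Convergents (p_i = a_i*p_{i-1} + p_{i-2}, q_i = a_i*q_{i-1} + q_{i-2} with p_{-2}=0, p_{-1}=1, q_{-2}=1, q_{-1}=0):
  i=0: a_0=42, p_0 = 42*1 + 0 = 42, q_0 = 42*0 + 1 = 1.
  i=1: a_1=1, p_1 = 1*42 + 1 = 43, q_1 = 1*1 + 0 = 1.
  i=2: a_2=3, p_2 = 3*43 + 42 = 171, q_2 = 3*1 + 1 = 4.
  i=3: a_3=1, p_3 = 1*171 + 43 = 214, q_3 = 1*4 + 1 = 5.
  i=4: a_4=1, p_4 = 1*214 + 171 = 385, q_4 = 1*5 + 4 = 9.
  i=5: a_5=16, p_5 = 16*385 + 214 = 6374, q_5 = 16*9 + 5 = 149.
  i=6: a_6=1, p_6 = 1*6374 + 385 = 6759, q_6 = 1*149 + 9 = 158.
  i=7: a_7=1, p_7 = 1*6759 + 6374 = 13133, q_7 = 1*158 + 149 = 307.
  i=8: a_8=3, p_8 = 3*13133 + 6759 = 46158, q_8 = 3*307 + 158 = 1079.
  i=9: a_9=1, p_9 = 1*46158 + 13133 = 59291, q_9 = 1*1079 + 307 = 1386.
Check: 59291^2 - 1830*1386^2 = 3515422681 - 3515422680 = 1, so (x, y) = (59291, 1386) solves the equation, and by the theorem it is the least positive solution.

(x, y) = (59291, 1386)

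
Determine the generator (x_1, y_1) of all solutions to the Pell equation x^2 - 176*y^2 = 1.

(x, y) = (199, 15)

First expand sqrt(176) as a continued fraction. With x_i = (sqrt(176) + m_i)/d_i and (m_0, d_0) = (0, 1): a_0 = floor(sqrt(176)) = 13, since 13^2 = 169 <= 176 < 196 = 14^2.
Iterate m_{i+1} = d_i*a_i - m_i, d_{i+1} = (176 - m_{i+1}^2)/d_i, a_{i+1} = floor((a_0 + m_{i+1})/d_{i+1}):
  m_1 = 1*13 - 0 = 13, d_1 = (176 - 13^2)/1 = 7/1 = 7, a_1 = floor((13 + 13)/7) = 3.
  m_2 = 7*3 - 13 = 8, d_2 = (176 - 8^2)/7 = 112/7 = 16, a_2 = floor((13 + 8)/16) = 1.
  m_3 = 16*1 - 8 = 8, d_3 = (176 - 8^2)/16 = 112/16 = 7, a_3 = floor((13 + 8)/7) = 3.
  m_4 = 7*3 - 8 = 13, d_4 = (176 - 13^2)/7 = 7/7 = 1, a_4 = floor((13 + 13)/1) = 26.
  m_5 = 1*26 - 13 = 13, d_5 = (176 - 13^2)/1 = 7/1 = 7: (m_5, d_5) = (m_1, d_1) = (13, 7), so from here the quotients repeat a_1, ..., a_4; the period length is 4.
So sqrt(176) = [13; (3, 1, 3, 26)] with period length k = 4.
k is even, so the fundamental solution of x^2 - 176y^2 = 1 is (p_{k-1}, q_{k-1}) = (p_3, q_3); compute convergents through index 3.
Convergents (p_i = a_i*p_{i-1} + p_{i-2}, q_i = a_i*q_{i-1} + q_{i-2} with p_{-2}=0, p_{-1}=1, q_{-2}=1, q_{-1}=0):
  i=0: a_0=13, p_0 = 13*1 + 0 = 13, q_0 = 13*0 + 1 = 1.
  i=1: a_1=3, p_1 = 3*13 + 1 = 40, q_1 = 3*1 + 0 = 3.
  i=2: a_2=1, p_2 = 1*40 + 13 = 53, q_2 = 1*3 + 1 = 4.
  i=3: a_3=3, p_3 = 3*53 + 40 = 199, q_3 = 3*4 + 3 = 15.
Check: 199^2 - 176*15^2 = 39601 - 39600 = 1, so (x, y) = (199, 15) solves the equation, and by the theorem it is the least positive solution.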